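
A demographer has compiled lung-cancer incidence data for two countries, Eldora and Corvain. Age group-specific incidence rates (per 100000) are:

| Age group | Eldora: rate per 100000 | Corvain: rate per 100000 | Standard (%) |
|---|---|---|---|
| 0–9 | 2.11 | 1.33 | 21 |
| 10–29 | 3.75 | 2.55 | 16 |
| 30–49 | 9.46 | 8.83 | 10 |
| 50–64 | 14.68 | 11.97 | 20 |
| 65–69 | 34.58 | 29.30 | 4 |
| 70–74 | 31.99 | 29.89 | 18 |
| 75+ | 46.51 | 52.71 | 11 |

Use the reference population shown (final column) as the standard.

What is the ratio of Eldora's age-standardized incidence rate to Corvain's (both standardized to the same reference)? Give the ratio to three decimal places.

1.053

Standard weights: 0.21, 0.16, 0.10, 0.20, 0.04, 0.18, 0.11.
Eldora: 0.2100×2.11 + 0.1600×3.75 + 0.1000×9.46 + 0.2000×14.68 + 0.0400×34.58 + 0.1800×31.99 + 0.1100×46.51 = 17.1826 per 100000.
Corvain: 0.2100×1.33 + 0.1600×2.55 + 0.1000×8.83 + 0.2000×11.97 + 0.0400×29.30 + 0.1800×29.89 + 0.1100×52.71 = 16.3146 per 100000.
Ratio = 17.1826 ÷ 16.3146 = 1.05320.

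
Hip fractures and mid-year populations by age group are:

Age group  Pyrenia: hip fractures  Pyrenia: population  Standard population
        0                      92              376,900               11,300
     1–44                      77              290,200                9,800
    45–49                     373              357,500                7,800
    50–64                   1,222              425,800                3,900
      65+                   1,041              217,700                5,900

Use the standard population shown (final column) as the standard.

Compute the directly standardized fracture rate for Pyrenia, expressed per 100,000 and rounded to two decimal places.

136.70

Age-specific rates per 100,000 for Pyrenia: 24.41, 26.53, 104.34, 286.99, 478.18.
Standard total = 38,700; weights = 0.2920, 0.2532, 0.2016, 0.1008, 0.1525.
Standardized rate: 0.2920×24.41 + 0.2532×26.53 + 0.2016×104.34 + 0.1008×286.99 + 0.1525×478.18 = 136.6977 per 100,000.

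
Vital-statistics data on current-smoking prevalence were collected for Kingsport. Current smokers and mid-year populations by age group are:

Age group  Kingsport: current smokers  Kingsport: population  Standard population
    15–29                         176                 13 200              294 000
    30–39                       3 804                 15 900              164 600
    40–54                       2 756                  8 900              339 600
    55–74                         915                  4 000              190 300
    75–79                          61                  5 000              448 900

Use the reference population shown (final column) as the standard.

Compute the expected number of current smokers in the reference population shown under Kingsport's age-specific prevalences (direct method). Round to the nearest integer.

197469

Age-specific rates per 1 000 for Kingsport: 13.333, 239.245, 309.663, 228.750, 12.200.
Expected current smokers = Σ (standard pop × age-specific rate ÷ 1 000)
= 294 000×13.333/1 000 + 164 600×239.245/1 000 + 339 600×309.663/1 000 + 190 300×228.750/1 000 + 448 900×12.200/1 000
= 3920.00 + 39379.77 + 105161.53 + 43531.12 + 5476.58 = 197469.01.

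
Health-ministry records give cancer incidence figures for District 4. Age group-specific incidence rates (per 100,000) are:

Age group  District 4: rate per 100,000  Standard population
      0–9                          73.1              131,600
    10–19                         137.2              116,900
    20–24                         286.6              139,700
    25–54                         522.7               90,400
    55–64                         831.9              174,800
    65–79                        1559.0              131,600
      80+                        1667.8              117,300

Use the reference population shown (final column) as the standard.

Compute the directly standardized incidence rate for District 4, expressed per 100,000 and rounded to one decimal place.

730.5

Standard total = 902,300; weights = 0.1458, 0.1296, 0.1548, 0.1002, 0.1937, 0.1458, 0.1300.
Standardized rate: 0.1458×73.1 + 0.1296×137.2 + 0.1548×286.6 + 0.1002×522.7 + 0.1937×831.9 + 0.1458×1559.0 + 0.1300×1667.8 = 730.5355 per 100,000.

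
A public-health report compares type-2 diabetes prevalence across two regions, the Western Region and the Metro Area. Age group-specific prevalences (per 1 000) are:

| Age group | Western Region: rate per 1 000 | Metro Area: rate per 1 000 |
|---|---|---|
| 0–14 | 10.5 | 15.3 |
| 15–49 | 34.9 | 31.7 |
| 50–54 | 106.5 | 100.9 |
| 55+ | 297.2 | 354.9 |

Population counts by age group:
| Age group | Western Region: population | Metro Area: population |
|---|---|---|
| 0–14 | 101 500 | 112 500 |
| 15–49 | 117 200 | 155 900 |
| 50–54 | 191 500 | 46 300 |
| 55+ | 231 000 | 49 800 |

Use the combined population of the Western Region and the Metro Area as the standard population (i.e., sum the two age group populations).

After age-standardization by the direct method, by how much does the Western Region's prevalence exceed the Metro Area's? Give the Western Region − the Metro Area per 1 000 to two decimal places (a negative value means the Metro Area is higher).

-14.94

Combined standard total = 1 005 700; weights = 0.2128, 0.2716, 0.2365, 0.2792.
The Western Region: 0.2128×10.5 + 0.2716×34.9 + 0.2365×106.5 + 0.2792×297.2 = 119.8744 per 1 000.
The Metro Area: 0.2128×15.3 + 0.2716×31.7 + 0.2365×100.9 + 0.2792×354.9 = 134.8130 per 1 000.
Difference = 119.8744 − 134.8130 = -14.9386.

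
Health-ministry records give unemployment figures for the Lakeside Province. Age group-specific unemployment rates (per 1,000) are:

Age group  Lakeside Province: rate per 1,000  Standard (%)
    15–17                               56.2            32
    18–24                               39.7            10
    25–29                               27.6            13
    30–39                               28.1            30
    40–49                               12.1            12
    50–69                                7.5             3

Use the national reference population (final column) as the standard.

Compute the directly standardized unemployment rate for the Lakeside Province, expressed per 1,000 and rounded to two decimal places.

Standard weights: 0.32, 0.10, 0.13, 0.30, 0.12, 0.03.
Standardized rate: 0.3200×56.2 + 0.1000×39.7 + 0.1300×27.6 + 0.3000×28.1 + 0.1200×12.1 + 0.0300×7.5 = 35.6490 per 1,000.

35.65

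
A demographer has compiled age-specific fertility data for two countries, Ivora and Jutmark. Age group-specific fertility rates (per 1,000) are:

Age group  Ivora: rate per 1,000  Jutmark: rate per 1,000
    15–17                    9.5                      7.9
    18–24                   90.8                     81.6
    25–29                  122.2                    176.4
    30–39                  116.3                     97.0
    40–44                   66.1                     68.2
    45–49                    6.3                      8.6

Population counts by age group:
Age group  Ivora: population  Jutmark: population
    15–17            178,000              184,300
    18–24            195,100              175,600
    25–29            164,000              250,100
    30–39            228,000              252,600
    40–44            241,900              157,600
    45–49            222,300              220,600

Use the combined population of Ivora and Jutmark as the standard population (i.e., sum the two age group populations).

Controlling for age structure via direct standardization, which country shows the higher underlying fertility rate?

Combined standard total = 2,470,100; weights = 0.1467, 0.1501, 0.1676, 0.1946, 0.1617, 0.1793.
Ivora: 0.1467×9.5 + 0.1501×90.8 + 0.1676×122.2 + 0.1946×116.3 + 0.1617×66.1 + 0.1793×6.3 = 69.9548 per 1,000.
Jutmark: 0.1467×7.9 + 0.1501×81.6 + 0.1676×176.4 + 0.1946×97.0 + 0.1617×68.2 + 0.1793×8.6 = 74.4227 per 1,000.

Jutmark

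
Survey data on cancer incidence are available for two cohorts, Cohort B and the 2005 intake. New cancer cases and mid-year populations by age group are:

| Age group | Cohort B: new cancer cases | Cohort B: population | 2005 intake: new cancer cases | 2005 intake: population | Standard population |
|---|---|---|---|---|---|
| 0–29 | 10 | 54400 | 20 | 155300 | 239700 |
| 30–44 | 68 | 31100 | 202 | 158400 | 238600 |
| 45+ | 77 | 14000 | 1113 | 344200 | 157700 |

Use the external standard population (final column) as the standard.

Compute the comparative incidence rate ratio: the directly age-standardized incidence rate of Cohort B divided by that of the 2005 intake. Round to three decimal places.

1.696

Age-specific rates per 100000 for Cohort B: 18.38, 218.65, 550.00.
For the 2005 intake: 12.88, 127.53, 323.36.
Standard total = 636000; weights = 0.3769, 0.3752, 0.2480.
Cohort B: 0.3769×18.38 + 0.3752×218.65 + 0.2480×550.00 = 225.3318 per 100000.
The 2005 intake: 0.3769×12.88 + 0.3752×127.53 + 0.2480×323.36 = 132.8744 per 100000.
Ratio = 225.3318 ÷ 132.8744 = 1.69583.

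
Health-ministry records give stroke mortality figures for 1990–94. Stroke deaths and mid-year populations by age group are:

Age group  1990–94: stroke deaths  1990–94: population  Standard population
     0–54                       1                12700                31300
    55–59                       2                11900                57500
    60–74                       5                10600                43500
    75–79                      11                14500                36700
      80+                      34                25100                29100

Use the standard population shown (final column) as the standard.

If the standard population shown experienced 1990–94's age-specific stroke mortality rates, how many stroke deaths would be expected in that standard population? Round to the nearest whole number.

100

Age-specific rates per 100000 for 1990–94: 7.87, 16.81, 47.17, 75.86, 135.46.
Expected stroke deaths = Σ (standard pop × age-specific rate ÷ 100000)
= 31300×7.87/100000 + 57500×16.81/100000 + 43500×47.17/100000 + 36700×75.86/100000 + 29100×135.46/100000
= 2.46 + 9.66 + 20.52 + 27.84 + 39.42 = 99.91.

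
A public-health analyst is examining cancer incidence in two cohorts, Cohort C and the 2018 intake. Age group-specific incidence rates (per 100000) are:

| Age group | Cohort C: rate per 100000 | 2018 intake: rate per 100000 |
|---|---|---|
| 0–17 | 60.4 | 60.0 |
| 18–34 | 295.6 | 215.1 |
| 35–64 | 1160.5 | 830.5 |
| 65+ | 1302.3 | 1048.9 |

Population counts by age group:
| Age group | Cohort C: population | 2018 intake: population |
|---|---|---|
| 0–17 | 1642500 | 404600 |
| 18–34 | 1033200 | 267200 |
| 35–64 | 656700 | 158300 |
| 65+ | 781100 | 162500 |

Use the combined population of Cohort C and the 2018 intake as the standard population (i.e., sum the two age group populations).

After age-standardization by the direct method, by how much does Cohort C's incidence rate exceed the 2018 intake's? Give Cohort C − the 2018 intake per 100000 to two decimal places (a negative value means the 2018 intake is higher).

120.16

Combined standard total = 5106100; weights = 0.4009, 0.2547, 0.1596, 0.1848.
Cohort C: 0.4009×60.4 + 0.2547×295.6 + 0.1596×1160.5 + 0.1848×1302.3 = 525.3914 per 100000.
The 2018 intake: 0.4009×60.0 + 0.2547×215.1 + 0.1596×830.5 + 0.1848×1048.9 = 405.2293 per 100000.
Difference = 525.3914 − 405.2293 = 120.1620.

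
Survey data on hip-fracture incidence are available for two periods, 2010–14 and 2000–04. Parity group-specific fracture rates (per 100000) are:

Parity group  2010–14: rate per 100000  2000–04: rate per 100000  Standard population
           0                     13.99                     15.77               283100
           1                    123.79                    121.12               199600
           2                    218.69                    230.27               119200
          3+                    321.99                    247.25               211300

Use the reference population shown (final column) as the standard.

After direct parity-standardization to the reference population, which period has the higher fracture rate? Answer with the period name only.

2010–14

Standard total = 813200; weights = 0.3481, 0.2455, 0.1466, 0.2598.
2010–14: 0.3481×13.99 + 0.2455×123.79 + 0.1466×218.69 + 0.2598×321.99 = 150.9756 per 100000.
2000–04: 0.3481×15.77 + 0.2455×121.12 + 0.1466×230.27 + 0.2598×247.25 = 133.2171 per 100000.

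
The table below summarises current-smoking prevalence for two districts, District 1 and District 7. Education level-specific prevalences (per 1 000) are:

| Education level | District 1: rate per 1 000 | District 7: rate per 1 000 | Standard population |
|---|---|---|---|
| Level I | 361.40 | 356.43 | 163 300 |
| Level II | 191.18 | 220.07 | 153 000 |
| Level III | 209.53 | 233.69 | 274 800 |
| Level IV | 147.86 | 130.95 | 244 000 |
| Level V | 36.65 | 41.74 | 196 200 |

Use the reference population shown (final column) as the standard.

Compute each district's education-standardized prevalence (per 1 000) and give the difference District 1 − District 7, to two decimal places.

Standard total = 1 031 300; weights = 0.1583, 0.1484, 0.2665, 0.2366, 0.1902.
District 1: 0.1583×361.40 + 0.1484×191.18 + 0.2665×209.53 + 0.2366×147.86 + 0.1902×36.65 = 183.3749 per 1 000.
District 7: 0.1583×356.43 + 0.1484×220.07 + 0.2665×233.69 + 0.2366×130.95 + 0.1902×41.74 = 190.2792 per 1 000.
Difference = 183.3749 − 190.2792 = -6.9043.

-6.90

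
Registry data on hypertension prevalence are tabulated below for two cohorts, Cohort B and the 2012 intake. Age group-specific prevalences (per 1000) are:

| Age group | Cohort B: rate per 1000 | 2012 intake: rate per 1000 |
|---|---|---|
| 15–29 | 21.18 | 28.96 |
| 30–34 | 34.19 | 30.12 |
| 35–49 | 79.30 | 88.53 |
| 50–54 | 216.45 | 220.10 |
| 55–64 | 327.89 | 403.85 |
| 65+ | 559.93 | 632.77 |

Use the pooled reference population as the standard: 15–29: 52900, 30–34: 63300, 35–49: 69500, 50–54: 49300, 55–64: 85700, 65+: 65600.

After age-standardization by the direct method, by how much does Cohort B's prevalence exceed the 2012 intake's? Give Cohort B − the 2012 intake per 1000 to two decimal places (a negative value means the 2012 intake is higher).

Standard total = 386300; weights = 0.1369, 0.1639, 0.1799, 0.1276, 0.2218, 0.1698.
Cohort B: 0.1369×21.18 + 0.1639×34.19 + 0.1799×79.30 + 0.1276×216.45 + 0.2218×327.89 + 0.1698×559.93 = 218.2205 per 1000.
The 2012 intake: 0.1369×28.96 + 0.1639×30.12 + 0.1799×88.53 + 0.1276×220.10 + 0.2218×403.85 + 0.1698×632.77 = 249.9664 per 1000.
Difference = 218.2205 − 249.9664 = -31.7459.

-31.75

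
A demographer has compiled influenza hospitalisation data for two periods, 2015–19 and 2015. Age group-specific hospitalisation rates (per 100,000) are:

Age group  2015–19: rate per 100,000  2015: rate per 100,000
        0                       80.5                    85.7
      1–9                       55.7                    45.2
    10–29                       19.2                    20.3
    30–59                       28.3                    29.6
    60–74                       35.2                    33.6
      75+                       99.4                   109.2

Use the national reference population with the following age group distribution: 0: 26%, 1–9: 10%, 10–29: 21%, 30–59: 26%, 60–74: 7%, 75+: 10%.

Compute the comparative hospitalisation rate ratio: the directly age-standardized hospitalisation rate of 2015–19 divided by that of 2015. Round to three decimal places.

0.967

Standard weights: 0.26, 0.10, 0.21, 0.26, 0.07, 0.10.
2015–19: 0.2600×80.5 + 0.1000×55.7 + 0.2100×19.2 + 0.2600×28.3 + 0.0700×35.2 + 0.1000×99.4 = 50.2940 per 100,000.
2015: 0.2600×85.7 + 0.1000×45.2 + 0.2100×20.3 + 0.2600×29.6 + 0.0700×33.6 + 0.1000×109.2 = 52.0330 per 100,000.
Ratio = 50.2940 ÷ 52.0330 = 0.96658.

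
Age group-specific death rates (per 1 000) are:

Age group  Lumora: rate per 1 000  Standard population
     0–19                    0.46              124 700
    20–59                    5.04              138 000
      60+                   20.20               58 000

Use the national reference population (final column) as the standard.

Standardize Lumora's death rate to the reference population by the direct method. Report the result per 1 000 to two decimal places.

6.00

Standard total = 320 700; weights = 0.3888, 0.4303, 0.1809.
Standardized rate: 0.3888×0.46 + 0.4303×5.04 + 0.1809×20.20 = 6.0009 per 1 000.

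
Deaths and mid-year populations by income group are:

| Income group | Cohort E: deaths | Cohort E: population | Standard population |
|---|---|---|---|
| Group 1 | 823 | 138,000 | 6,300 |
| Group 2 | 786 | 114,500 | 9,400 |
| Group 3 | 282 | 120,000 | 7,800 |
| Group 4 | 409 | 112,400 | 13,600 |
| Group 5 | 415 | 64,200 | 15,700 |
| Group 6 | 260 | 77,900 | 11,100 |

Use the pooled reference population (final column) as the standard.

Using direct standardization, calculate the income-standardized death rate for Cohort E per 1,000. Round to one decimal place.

4.8

Income-specific rates per 1,000 for Cohort E: 5.964, 6.865, 2.350, 3.639, 6.464, 3.338.
Standard total = 63,900; weights = 0.0986, 0.1471, 0.1221, 0.2128, 0.2457, 0.1737.
Standardized rate: 0.0986×5.964 + 0.1471×6.865 + 0.1221×2.350 + 0.2128×3.639 + 0.2457×6.464 + 0.1737×3.338 = 4.8271 per 1,000.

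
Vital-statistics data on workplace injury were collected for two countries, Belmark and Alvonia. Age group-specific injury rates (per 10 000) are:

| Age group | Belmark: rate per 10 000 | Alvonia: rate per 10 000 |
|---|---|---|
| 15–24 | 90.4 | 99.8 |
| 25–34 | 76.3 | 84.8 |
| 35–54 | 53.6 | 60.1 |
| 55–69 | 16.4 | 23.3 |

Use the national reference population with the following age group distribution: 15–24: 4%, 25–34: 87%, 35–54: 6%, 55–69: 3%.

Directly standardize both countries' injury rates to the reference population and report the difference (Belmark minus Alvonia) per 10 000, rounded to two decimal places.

Standard weights: 0.04, 0.87, 0.06, 0.03.
Belmark: 0.0400×90.4 + 0.8700×76.3 + 0.0600×53.6 + 0.0300×16.4 = 73.7050 per 10 000.
Alvonia: 0.0400×99.8 + 0.8700×84.8 + 0.0600×60.1 + 0.0300×23.3 = 82.0730 per 10 000.
Difference = 73.7050 − 82.0730 = -8.3680.

-8.37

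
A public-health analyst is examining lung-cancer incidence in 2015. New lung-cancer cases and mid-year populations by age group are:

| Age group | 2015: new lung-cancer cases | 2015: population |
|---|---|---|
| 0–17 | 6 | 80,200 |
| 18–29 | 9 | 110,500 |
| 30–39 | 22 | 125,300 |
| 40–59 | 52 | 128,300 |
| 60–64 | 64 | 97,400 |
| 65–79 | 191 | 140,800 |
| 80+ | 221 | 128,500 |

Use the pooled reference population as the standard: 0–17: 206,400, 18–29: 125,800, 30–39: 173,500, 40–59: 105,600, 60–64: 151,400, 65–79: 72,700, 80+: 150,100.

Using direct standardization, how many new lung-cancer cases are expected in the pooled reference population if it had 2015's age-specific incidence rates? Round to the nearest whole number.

Age-specific rates per 100,000 for 2015: 7.48, 8.14, 17.56, 40.53, 65.71, 135.65, 171.98.
Expected new lung-cancer cases = Σ (standard pop × age-specific rate ÷ 100,000)
= 206,400×7.48/100,000 + 125,800×8.14/100,000 + 173,500×17.56/100,000 + 105,600×40.53/100,000 + 151,400×65.71/100,000 + 72,700×135.65/100,000 + 150,100×171.98/100,000
= 15.44 + 10.25 + 30.46 + 42.80 + 99.48 + 98.62 + 258.15 = 555.20.

555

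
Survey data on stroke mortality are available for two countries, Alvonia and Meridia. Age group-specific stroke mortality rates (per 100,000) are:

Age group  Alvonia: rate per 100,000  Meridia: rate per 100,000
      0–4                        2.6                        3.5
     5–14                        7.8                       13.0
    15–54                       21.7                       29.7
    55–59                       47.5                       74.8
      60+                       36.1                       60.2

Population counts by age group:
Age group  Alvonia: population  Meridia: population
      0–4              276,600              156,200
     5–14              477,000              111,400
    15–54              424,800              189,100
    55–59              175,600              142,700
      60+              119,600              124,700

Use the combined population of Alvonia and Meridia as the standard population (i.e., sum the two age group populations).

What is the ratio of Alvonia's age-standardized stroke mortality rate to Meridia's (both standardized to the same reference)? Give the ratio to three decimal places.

0.652

Combined standard total = 2,197,700; weights = 0.1969, 0.2677, 0.2793, 0.1448, 0.1112.
Alvonia: 0.1969×2.6 + 0.2677×7.8 + 0.2793×21.7 + 0.1448×47.5 + 0.1112×36.1 = 19.5545 per 100,000.
Meridia: 0.1969×3.5 + 0.2677×13.0 + 0.2793×29.7 + 0.1448×74.8 + 0.1112×60.2 = 29.9916 per 100,000.
Ratio = 19.5545 ÷ 29.9916 = 0.65200.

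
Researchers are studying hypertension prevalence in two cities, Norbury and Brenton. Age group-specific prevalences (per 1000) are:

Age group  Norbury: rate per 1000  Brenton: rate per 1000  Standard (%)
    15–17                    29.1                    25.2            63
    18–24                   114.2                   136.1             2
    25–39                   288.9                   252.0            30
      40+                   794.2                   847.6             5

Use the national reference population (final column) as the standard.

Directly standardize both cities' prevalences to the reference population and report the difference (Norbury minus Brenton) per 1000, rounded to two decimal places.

10.42

Standard weights: 0.63, 0.02, 0.30, 0.05.
Norbury: 0.6300×29.1 + 0.0200×114.2 + 0.3000×288.9 + 0.0500×794.2 = 146.9970 per 1000.
Brenton: 0.6300×25.2 + 0.0200×136.1 + 0.3000×252.0 + 0.0500×847.6 = 136.5780 per 1000.
Difference = 146.9970 − 136.5780 = 10.4190.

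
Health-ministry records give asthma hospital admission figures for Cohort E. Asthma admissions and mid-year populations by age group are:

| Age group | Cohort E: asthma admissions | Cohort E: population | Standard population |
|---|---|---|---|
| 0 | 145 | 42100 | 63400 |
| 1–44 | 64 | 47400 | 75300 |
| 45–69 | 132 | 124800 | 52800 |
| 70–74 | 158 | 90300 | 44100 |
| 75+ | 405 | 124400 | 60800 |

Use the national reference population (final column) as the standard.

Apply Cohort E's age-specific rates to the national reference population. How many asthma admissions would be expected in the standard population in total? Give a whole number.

651

Age-specific rates per 10000 for Cohort E: 34.44, 13.50, 10.58, 17.50, 32.56.
Expected asthma admissions = Σ (standard pop × age-specific rate ÷ 10000)
= 63400×34.44/10000 + 75300×13.50/10000 + 52800×10.58/10000 + 44100×17.50/10000 + 60800×32.56/10000
= 218.36 + 101.67 + 55.85 + 77.16 + 197.94 = 650.98.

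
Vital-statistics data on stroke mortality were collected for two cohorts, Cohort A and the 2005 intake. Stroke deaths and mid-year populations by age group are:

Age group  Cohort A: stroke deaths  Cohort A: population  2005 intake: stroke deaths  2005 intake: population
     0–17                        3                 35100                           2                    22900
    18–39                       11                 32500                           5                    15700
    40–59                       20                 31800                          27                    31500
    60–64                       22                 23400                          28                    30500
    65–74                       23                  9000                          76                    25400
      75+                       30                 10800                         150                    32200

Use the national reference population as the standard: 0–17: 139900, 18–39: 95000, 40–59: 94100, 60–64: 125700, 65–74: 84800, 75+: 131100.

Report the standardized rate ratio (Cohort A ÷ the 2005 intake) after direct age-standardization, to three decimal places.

0.727

Age-specific rates per 100000 for Cohort A: 8.55, 33.85, 62.89, 94.02, 255.56, 277.78.
For the 2005 intake: 8.73, 31.85, 85.71, 91.80, 299.21, 465.84.
Standard total = 670600; weights = 0.2086, 0.1417, 0.1403, 0.1874, 0.1265, 0.1955.
Cohort A: 0.2086×8.55 + 0.1417×33.85 + 0.1403×62.89 + 0.1874×94.02 + 0.1265×255.56 + 0.1955×277.78 = 119.6467 per 100000.
The 2005 intake: 0.2086×8.73 + 0.1417×31.85 + 0.1403×85.71 + 0.1874×91.80 + 0.1265×299.21 + 0.1955×465.84 = 164.4756 per 100000.
Ratio = 119.6467 ÷ 164.4756 = 0.72744.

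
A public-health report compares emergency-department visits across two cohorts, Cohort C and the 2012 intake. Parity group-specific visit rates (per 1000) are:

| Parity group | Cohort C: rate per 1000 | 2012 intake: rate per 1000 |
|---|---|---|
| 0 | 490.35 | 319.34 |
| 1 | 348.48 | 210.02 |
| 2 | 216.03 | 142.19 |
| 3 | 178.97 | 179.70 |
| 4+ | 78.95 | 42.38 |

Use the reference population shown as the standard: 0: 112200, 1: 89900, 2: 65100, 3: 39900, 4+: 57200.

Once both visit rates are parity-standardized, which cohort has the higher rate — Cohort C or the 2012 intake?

Standard total = 364300; weights = 0.3080, 0.2468, 0.1787, 0.1095, 0.1570.
Cohort C: 0.3080×490.35 + 0.2468×348.48 + 0.1787×216.03 + 0.1095×178.97 + 0.1570×78.95 = 307.6201 per 1000.
The 2012 intake: 0.3080×319.34 + 0.2468×210.02 + 0.1787×142.19 + 0.1095×179.70 + 0.1570×42.38 = 201.9256 per 1000.

Cohort C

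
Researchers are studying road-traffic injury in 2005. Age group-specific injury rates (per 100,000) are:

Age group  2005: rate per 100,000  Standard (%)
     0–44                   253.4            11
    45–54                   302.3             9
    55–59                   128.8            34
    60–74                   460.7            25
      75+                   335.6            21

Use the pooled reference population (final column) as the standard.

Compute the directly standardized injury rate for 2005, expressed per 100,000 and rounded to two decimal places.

Standard weights: 0.11, 0.09, 0.34, 0.25, 0.21.
Standardized rate: 0.1100×253.4 + 0.0900×302.3 + 0.3400×128.8 + 0.2500×460.7 + 0.2100×335.6 = 284.5240 per 100,000.

284.52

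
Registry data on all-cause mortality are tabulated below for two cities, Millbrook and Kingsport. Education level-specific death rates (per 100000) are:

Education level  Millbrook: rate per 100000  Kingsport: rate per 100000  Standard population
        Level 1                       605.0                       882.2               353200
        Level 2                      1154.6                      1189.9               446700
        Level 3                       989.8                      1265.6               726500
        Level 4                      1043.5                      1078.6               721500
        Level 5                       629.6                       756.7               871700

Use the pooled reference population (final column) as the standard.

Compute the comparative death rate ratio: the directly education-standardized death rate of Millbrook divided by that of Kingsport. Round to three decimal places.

Standard total = 3119600; weights = 0.1132, 0.1432, 0.2329, 0.2313, 0.2794.
Millbrook: 0.1132×605.0 + 0.1432×1154.6 + 0.2329×989.8 + 0.2313×1043.5 + 0.2794×629.6 = 881.6012 per 100000.
Kingsport: 0.1132×882.2 + 0.1432×1189.9 + 0.2329×1265.6 + 0.2313×1078.6 + 0.2794×756.7 = 1025.9024 per 100000.
Ratio = 881.6012 ÷ 1025.9024 = 0.85934.

0.859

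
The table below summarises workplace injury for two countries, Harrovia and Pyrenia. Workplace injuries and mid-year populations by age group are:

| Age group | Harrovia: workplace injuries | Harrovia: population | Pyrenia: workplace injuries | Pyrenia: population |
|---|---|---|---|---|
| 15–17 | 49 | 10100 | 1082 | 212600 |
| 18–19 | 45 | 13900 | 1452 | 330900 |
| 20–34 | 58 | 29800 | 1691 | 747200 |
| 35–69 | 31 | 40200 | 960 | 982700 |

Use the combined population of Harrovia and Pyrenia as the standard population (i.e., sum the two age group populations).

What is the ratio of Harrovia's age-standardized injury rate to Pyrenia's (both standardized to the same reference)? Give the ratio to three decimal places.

Age-specific rates per 10000 for Harrovia: 48.51, 32.37, 19.46, 7.71.
For Pyrenia: 50.89, 43.88, 22.63, 9.77.
Combined standard total = 2367400; weights = 0.0941, 0.1456, 0.3282, 0.4321.
Harrovia: 0.0941×48.51 + 0.1456×32.37 + 0.3282×19.46 + 0.4321×7.71 = 18.9988 per 10000.
Pyrenia: 0.0941×50.89 + 0.1456×43.88 + 0.3282×22.63 + 0.4321×9.77 = 22.8272 per 10000.
Ratio = 18.9988 ÷ 22.8272 = 0.83229.

0.832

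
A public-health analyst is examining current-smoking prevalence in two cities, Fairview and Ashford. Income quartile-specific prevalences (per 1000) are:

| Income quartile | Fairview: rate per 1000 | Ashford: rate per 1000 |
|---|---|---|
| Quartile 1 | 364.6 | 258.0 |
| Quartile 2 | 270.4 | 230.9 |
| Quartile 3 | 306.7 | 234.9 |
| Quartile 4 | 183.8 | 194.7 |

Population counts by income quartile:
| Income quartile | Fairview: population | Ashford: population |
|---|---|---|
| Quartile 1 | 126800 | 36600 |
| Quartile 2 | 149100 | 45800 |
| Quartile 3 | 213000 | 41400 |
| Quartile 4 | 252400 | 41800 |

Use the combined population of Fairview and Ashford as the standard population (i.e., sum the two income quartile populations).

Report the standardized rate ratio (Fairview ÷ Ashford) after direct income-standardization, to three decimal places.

1.197

Combined standard total = 906900; weights = 0.1802, 0.2149, 0.2805, 0.3244.
Fairview: 0.1802×364.6 + 0.2149×270.4 + 0.2805×306.7 + 0.3244×183.8 = 269.4619 per 1000.
Ashford: 0.1802×258.0 + 0.2149×230.9 + 0.2805×234.9 + 0.3244×194.7 = 225.1614 per 1000.
Ratio = 269.4619 ÷ 225.1614 = 1.19675.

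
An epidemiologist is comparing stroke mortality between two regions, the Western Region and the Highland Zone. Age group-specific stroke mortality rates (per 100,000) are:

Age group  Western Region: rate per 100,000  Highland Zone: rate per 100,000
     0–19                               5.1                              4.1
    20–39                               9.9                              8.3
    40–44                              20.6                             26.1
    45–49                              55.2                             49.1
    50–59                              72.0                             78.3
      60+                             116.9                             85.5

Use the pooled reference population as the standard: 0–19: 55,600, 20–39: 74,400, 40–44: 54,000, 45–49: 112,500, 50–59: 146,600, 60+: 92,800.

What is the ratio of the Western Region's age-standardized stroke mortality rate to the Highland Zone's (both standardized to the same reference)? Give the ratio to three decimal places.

1.094

Standard total = 535,900; weights = 0.1038, 0.1388, 0.1008, 0.2099, 0.2736, 0.1732.
The Western Region: 0.1038×5.1 + 0.1388×9.9 + 0.1008×20.6 + 0.2099×55.2 + 0.2736×72.0 + 0.1732×116.9 = 55.5067 per 100,000.
The Highland Zone: 0.1038×4.1 + 0.1388×8.3 + 0.1008×26.1 + 0.2099×49.1 + 0.2736×78.3 + 0.1732×85.5 = 50.7405 per 100,000.
Ratio = 55.5067 ÷ 50.7405 = 1.09393.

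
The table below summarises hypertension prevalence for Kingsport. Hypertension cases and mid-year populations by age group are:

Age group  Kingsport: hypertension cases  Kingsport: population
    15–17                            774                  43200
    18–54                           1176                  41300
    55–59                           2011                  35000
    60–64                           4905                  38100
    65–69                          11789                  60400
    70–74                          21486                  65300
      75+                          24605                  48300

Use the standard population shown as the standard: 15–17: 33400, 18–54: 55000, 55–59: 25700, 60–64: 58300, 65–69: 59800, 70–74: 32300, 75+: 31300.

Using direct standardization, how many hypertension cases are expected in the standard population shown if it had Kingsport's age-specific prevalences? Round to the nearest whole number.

Age-specific rates per 1000 for Kingsport: 17.917, 28.475, 57.457, 128.740, 195.182, 329.035, 509.420.
Expected hypertension cases = Σ (standard pop × age-specific rate ÷ 1000)
= 33400×17.917/1000 + 55000×28.475/1000 + 25700×57.457/1000 + 58300×128.740/1000 + 59800×195.182/1000 + 32300×329.035/1000 + 31300×509.420/1000
= 598.42 + 1566.10 + 1476.65 + 7505.55 + 11671.89 + 10627.84 + 15944.86 = 49391.30.

49391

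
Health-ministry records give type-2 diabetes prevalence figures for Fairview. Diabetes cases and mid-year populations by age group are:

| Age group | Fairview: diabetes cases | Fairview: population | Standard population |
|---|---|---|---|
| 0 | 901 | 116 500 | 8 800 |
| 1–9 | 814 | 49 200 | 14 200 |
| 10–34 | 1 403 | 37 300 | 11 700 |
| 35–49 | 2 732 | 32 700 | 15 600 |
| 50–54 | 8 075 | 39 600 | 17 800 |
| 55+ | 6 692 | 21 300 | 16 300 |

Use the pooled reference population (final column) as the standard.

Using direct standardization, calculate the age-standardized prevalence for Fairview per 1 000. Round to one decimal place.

Age-specific rates per 1 000 for Fairview: 7.734, 16.545, 37.614, 83.547, 203.914, 314.178.
Standard total = 84 400; weights = 0.1043, 0.1682, 0.1386, 0.1848, 0.2109, 0.1931.
Standardized rate: 0.1043×7.734 + 0.1682×16.545 + 0.1386×37.614 + 0.1848×83.547 + 0.2109×203.914 + 0.1931×314.178 = 127.9289 per 1 000.

127.9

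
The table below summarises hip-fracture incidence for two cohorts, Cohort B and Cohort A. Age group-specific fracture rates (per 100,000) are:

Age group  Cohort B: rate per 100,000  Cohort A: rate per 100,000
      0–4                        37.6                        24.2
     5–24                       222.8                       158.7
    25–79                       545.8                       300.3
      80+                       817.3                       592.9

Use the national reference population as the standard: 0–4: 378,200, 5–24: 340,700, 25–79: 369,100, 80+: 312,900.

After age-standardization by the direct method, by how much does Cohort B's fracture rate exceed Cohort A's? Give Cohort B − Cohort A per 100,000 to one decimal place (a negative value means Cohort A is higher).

134.0

Standard total = 1,400,900; weights = 0.2700, 0.2432, 0.2635, 0.2234.
Cohort B: 0.2700×37.6 + 0.2432×222.8 + 0.2635×545.8 + 0.2234×817.3 = 390.6890 per 100,000.
Cohort A: 0.2700×24.2 + 0.2432×158.7 + 0.2635×300.3 + 0.2234×592.9 = 256.6783 per 100,000.
Difference = 390.6890 − 256.6783 = 134.0107.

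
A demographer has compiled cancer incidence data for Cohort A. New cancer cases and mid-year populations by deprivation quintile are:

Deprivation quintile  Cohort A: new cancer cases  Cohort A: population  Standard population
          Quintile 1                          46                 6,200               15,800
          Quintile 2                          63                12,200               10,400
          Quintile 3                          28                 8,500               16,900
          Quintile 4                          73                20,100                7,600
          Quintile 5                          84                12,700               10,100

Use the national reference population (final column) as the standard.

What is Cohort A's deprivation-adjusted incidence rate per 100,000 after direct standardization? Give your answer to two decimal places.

Deprivation-specific rates per 100,000 for Cohort A: 741.94, 516.39, 329.41, 363.18, 661.42.
Standard total = 60,800; weights = 0.2599, 0.1711, 0.2780, 0.1250, 0.1661.
Standardized rate: 0.2599×741.94 + 0.1711×516.39 + 0.2780×329.41 + 0.1250×363.18 + 0.1661×661.42 = 527.9711 per 100,000.

527.97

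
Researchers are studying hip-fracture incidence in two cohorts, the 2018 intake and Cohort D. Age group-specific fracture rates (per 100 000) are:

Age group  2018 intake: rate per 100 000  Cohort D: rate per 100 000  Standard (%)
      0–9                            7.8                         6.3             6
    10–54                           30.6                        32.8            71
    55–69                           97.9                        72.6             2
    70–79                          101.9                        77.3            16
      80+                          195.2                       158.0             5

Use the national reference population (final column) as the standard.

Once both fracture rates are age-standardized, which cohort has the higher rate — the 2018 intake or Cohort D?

Standard weights: 0.06, 0.71, 0.02, 0.16, 0.05.
The 2018 intake: 0.0600×7.8 + 0.7100×30.6 + 0.0200×97.9 + 0.1600×101.9 + 0.0500×195.2 = 50.2160 per 100 000.
Cohort D: 0.0600×6.3 + 0.7100×32.8 + 0.0200×72.6 + 0.1600×77.3 + 0.0500×158.0 = 45.3860 per 100 000.

2018 intake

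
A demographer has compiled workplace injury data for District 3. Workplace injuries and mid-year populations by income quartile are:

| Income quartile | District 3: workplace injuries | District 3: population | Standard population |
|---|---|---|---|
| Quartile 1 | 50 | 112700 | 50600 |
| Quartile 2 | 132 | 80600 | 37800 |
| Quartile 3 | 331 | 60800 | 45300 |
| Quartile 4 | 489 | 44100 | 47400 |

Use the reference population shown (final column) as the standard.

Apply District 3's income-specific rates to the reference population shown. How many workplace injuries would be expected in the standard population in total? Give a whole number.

857

Income-specific rates per 10000 for District 3: 4.44, 16.38, 54.44, 110.88.
Expected workplace injuries = Σ (standard pop × income-specific rate ÷ 10000)
= 50600×4.44/10000 + 37800×16.38/10000 + 45300×54.44/10000 + 47400×110.88/10000
= 22.45 + 61.91 + 246.62 + 525.59 = 856.56.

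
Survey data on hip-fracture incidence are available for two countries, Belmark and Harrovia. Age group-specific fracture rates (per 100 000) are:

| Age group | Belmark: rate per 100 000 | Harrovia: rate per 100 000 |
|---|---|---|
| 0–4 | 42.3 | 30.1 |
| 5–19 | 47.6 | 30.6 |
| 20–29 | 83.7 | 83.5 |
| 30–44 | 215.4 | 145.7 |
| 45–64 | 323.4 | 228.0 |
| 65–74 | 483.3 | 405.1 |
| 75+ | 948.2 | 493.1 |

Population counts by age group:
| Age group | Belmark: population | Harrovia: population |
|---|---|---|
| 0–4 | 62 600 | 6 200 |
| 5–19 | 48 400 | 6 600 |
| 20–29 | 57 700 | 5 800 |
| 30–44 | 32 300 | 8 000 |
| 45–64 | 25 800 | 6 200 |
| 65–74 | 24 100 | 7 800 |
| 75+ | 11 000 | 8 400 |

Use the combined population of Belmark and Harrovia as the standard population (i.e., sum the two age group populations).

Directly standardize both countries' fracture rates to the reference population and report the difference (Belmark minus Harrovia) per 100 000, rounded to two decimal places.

Combined standard total = 310 900; weights = 0.2213, 0.1769, 0.2042, 0.1296, 0.1029, 0.1026, 0.0624.
Belmark: 0.2213×42.3 + 0.1769×47.6 + 0.2042×83.7 + 0.1296×215.4 + 0.1029×323.4 + 0.1026×483.3 + 0.0624×948.2 = 204.8407 per 100 000.
Harrovia: 0.2213×30.1 + 0.1769×30.6 + 0.2042×83.5 + 0.1296×145.7 + 0.1029×228.0 + 0.1026×405.1 + 0.0624×493.1 = 143.8169 per 100 000.
Difference = 204.8407 − 143.8169 = 61.0238.

61.02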